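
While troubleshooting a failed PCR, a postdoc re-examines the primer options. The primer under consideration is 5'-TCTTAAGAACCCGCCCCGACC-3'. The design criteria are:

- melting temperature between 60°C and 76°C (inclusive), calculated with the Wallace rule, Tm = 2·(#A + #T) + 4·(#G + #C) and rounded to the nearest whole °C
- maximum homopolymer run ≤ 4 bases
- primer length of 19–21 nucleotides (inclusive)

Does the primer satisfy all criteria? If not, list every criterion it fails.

Meets all criteria.

Base counts: A=5, T=3, G=3, C=10 (length 21).
Tm: Tm = 2·8 + 4·13 = 68°C ✓
homopolymer run: longest run = 4 ✓
length: length 21 ✓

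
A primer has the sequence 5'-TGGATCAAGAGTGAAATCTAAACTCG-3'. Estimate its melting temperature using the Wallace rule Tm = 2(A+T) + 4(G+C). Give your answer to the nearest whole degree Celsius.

Base counts: A=10, T=6, G=6, C=4 (length 26).
Tm = 2·(10+6) + 4·(6+4) = 2·16 + 4·10 = 32 + 40 = 72°C.

72°C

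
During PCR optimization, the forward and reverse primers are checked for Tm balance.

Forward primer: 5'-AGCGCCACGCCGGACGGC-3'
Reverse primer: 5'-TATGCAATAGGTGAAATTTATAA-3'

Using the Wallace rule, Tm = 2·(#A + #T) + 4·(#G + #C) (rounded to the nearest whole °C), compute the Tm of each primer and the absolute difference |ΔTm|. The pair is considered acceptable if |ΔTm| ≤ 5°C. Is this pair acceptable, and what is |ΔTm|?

Forward: A=3 T=0 G=7 C=8 → Tm = 2·3 + 4·15 = 66°C.
Reverse: A=10 T=8 G=4 C=1 → Tm = 2·18 + 4·5 = 56°C.
|ΔTm| = |66 − 56| = 10°C, > 5°C.

|ΔTm| = 10°C; the pair is not acceptable.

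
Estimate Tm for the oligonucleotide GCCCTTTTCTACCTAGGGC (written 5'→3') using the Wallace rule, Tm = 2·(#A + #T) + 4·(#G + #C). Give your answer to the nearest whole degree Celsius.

60°C

Base counts: A=2, T=6, G=4, C=7 (length 19).
Tm = 2·(2+6) + 4·(4+7) = 2·8 + 4·11 = 16 + 44 = 60°C.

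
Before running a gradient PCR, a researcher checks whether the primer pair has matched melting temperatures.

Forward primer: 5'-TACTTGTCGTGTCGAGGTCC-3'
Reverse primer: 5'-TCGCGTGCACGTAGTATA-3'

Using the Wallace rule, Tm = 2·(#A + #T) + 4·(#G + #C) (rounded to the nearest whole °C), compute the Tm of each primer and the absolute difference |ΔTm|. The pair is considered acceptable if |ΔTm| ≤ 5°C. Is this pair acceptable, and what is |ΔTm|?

|ΔTm| = 8°C; the pair is not acceptable.

Forward: A=2 T=7 G=6 C=5 → Tm = 2·9 + 4·11 = 62°C.
Reverse: A=4 T=5 G=5 C=4 → Tm = 2·9 + 4·9 = 54°C.
|ΔTm| = |62 − 54| = 8°C, > 5°C.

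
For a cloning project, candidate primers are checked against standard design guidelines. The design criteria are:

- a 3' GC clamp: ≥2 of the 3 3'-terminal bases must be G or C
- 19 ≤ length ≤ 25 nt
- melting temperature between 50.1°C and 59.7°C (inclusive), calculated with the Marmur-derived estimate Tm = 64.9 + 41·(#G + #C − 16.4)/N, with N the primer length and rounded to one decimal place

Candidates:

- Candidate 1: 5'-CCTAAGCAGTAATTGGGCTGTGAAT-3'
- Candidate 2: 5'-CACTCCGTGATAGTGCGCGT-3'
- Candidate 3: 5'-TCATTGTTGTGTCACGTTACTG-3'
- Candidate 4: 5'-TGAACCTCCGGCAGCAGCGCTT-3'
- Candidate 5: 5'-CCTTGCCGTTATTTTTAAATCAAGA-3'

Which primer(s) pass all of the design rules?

Candidate 1 (25 nt, A=7 T=7 G=7 C=4): 3' end AAT has 0 G/C, need ≥2 ✗; length 25 ✓; Tm = 64.9 + 41·(11 − 16.4)/25 = 56.0°C ✓ — fails.
Candidate 2 (20 nt, A=3 T=5 G=6 C=6): 3' end CGT has 2 G/C ✓; length 20 ✓; Tm = 64.9 + 41·(12 − 16.4)/20 = 55.9°C ✓ — passes.
Candidate 3 (22 nt, A=3 T=10 G=5 C=4): 3' end CTG has 2 G/C ✓; length 22 ✓; Tm = 64.9 + 41·(9 − 16.4)/22 = 51.1°C ✓ — passes.
Candidate 4 (22 nt, A=4 T=4 G=6 C=8): 3' end CTT has 1 G/C, need ≥2 ✗; length 22 ✓; Tm = 64.9 + 41·(14 − 16.4)/22 = 60.4°C, outside 50.1–59.7°C ✗ — fails.
Candidate 5 (25 nt, A=7 T=10 G=3 C=5): 3' end AGA has 1 G/C, need ≥2 ✗; length 25 ✓; Tm = 64.9 + 41·(8 − 16.4)/25 = 51.1°C ✓ — fails.

Candidate 2 and Candidate 3.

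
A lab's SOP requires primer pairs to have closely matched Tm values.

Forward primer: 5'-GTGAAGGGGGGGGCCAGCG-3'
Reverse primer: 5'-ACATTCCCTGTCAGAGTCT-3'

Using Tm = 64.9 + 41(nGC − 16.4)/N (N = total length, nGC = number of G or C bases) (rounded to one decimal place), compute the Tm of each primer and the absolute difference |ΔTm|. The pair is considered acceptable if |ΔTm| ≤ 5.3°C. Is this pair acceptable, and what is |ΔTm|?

|ΔTm| = 13.0°C; the pair is not acceptable.

Forward: G+C = 15, N = 19 → Tm = 64.9 + 41·(15 − 16.4)/19 = 61.9°C.
Reverse: G+C = 9, N = 19 → Tm = 64.9 + 41·(9 − 16.4)/19 = 48.9°C.
|ΔTm| = |61.9 − 48.9| = 13.0°C, > 5.3°C.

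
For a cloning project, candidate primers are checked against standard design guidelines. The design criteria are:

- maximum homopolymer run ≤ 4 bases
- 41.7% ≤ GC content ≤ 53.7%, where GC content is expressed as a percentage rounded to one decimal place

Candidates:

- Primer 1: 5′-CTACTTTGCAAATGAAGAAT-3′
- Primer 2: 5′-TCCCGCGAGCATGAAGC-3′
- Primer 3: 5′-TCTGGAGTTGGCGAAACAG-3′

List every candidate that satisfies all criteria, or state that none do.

Primer 3 only.

Primer 1 (20 nt, A=8 T=6 G=3 C=3): longest run = 3 ✓; GC 6/20 = 30.0%, outside 41.7–53.7% ✗ — fails.
Primer 2 (17 nt, A=4 T=2 G=5 C=6): longest run = 3 ✓; GC 11/17 = 64.7%, outside 41.7–53.7% ✗ — fails.
Primer 3 (19 nt, A=5 T=4 G=7 C=3): longest run = 3 ✓; GC 10/19 = 52.6% ✓ — passes.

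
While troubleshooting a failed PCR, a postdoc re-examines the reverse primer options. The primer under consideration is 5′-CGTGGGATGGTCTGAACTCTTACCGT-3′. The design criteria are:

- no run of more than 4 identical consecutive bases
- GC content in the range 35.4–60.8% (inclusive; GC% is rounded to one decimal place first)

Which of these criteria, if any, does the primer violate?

Base counts: A=4, T=8, G=8, C=6 (length 26).
homopolymer run: longest run = 3 ✓
GC content: GC 14/26 = 53.8% ✓

Meets all criteria.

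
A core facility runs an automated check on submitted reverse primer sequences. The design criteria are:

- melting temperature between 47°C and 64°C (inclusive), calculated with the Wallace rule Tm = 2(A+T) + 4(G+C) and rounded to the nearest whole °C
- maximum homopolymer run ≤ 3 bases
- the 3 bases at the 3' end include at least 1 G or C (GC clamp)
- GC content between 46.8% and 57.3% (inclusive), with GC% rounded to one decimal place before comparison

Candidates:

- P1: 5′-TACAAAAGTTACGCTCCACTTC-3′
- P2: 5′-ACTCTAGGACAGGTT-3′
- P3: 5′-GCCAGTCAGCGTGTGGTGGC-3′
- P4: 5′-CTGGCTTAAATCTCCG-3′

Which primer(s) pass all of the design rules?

P4 only.

P1 (22 nt, A=7 T=6 G=2 C=7): Tm = 2·13 + 4·9 = 62°C ✓; longest run = 4, exceeds 3 ✗; 3' end TTC has 1 G/C ✓; GC 9/22 = 40.9%, outside 46.8–57.3% ✗ — fails.
P2 (15 nt, A=4 T=4 G=4 C=3): Tm = 2·8 + 4·7 = 44°C, outside 47–64°C ✗; longest run = 2 ✓; 3' end GTT has 1 G/C ✓; GC 7/15 = 46.7%, outside 46.8–57.3% ✗ — fails.
P3 (20 nt, A=2 T=4 G=9 C=5): Tm = 2·6 + 4·14 = 68°C, outside 47–64°C ✗; longest run = 2 ✓; 3' end GGC has 3 G/C ✓; GC 14/20 = 70.0%, outside 46.8–57.3% ✗ — fails.
P4 (16 nt, A=3 T=5 G=3 C=5): Tm = 2·8 + 4·8 = 48°C ✓; longest run = 3 ✓; 3' end CCG has 3 G/C ✓; GC 8/16 = 50.0% ✓ — passes.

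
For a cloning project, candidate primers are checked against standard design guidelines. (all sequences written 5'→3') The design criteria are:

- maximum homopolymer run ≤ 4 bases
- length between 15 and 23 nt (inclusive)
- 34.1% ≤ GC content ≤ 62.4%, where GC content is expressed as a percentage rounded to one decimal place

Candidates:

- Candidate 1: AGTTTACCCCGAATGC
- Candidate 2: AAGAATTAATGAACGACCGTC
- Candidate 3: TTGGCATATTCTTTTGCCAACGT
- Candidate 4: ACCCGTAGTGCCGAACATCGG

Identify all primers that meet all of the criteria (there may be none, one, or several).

Candidate 1, Candidate 2, Candidate 3 and Candidate 4.

Candidate 1 (16 nt, A=4 T=4 G=3 C=5): longest run = 4 ✓; length 16 ✓; GC 8/16 = 50.0% ✓ — passes.
Candidate 2 (21 nt, A=9 T=4 G=4 C=4): longest run = 2 ✓; length 21 ✓; GC 8/21 = 38.1% ✓ — passes.
Candidate 3 (23 nt, A=4 T=10 G=4 C=5): longest run = 4 ✓; length 23 ✓; GC 9/23 = 39.1% ✓ — passes.
Candidate 4 (21 nt, A=5 T=3 G=6 C=7): longest run = 3 ✓; length 21 ✓; GC 13/21 = 61.9% ✓ — passes.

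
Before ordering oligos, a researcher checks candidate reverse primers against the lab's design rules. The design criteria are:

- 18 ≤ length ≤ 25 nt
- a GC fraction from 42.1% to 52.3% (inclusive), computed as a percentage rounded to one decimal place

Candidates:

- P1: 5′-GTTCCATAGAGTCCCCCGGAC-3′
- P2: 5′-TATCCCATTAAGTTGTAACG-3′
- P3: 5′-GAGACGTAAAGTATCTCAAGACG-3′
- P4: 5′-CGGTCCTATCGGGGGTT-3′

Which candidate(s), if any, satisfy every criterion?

P1 (21 nt, A=4 T=4 G=5 C=8): length 21 ✓; GC 13/21 = 61.9%, outside 42.1–52.3% ✗ — fails.
P2 (20 nt, A=6 T=7 G=3 C=4): length 20 ✓; GC 7/20 = 35.0%, outside 42.1–52.3% ✗ — fails.
P3 (23 nt, A=9 T=4 G=6 C=4): length 23 ✓; GC 10/23 = 43.5% ✓ — passes.
P4 (17 nt, A=1 T=5 G=7 C=4): length 17, outside 18–25 ✗; GC 11/17 = 64.7%, outside 42.1–52.3% ✗ — fails.

P3 only.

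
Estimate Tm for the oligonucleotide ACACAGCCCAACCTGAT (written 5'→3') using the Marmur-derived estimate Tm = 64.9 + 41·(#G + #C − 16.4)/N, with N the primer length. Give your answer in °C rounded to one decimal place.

Base counts: A=6, T=2, G=2, C=7; G+C = 9, N = 17.
Tm = 64.9 + 41·(9 − 16.4)/17 = 64.9 + -303.40/17 = 47.1°C.

47.1°C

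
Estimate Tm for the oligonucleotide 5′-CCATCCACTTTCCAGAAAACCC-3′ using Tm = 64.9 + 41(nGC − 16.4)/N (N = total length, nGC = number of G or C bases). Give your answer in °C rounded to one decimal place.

Base counts: A=7, T=4, G=1, C=10; G+C = 11, N = 22.
Tm = 64.9 + 41·(11 − 16.4)/22 = 64.9 + -221.40/22 = 54.8°C.

54.8°C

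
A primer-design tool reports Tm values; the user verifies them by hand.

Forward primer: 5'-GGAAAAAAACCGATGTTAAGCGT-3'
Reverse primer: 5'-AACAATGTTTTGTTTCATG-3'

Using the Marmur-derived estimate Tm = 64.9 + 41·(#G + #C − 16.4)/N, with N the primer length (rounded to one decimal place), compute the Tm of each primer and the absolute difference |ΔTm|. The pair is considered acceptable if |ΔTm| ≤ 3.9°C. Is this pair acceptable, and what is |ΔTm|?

Forward: G+C = 9, N = 23 → Tm = 64.9 + 41·(9 − 16.4)/23 = 51.7°C.
Reverse: G+C = 5, N = 19 → Tm = 64.9 + 41·(5 − 16.4)/19 = 40.3°C.
|ΔTm| = |51.7 − 40.3| = 11.4°C, > 3.9°C.

|ΔTm| = 11.4°C; the pair is not acceptable.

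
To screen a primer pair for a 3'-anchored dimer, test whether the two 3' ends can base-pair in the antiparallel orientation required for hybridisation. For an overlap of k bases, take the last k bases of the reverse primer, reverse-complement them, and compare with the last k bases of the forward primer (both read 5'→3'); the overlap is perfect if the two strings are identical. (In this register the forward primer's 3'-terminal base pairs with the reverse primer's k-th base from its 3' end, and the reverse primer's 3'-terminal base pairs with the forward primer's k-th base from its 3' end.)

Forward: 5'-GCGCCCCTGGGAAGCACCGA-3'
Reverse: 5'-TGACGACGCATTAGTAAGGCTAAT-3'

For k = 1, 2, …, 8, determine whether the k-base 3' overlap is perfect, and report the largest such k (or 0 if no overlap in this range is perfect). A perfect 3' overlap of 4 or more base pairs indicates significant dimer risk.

Longest perfect overlap: 1 complementary base pair; below the dimer-risk threshold (threshold 4).

Last 8 bases (5'→3') — forward …AGCACCGA, reverse …AGGCTAAT.
Reverse complement of the reverse primer's last 8 bases: ATTAGCCT; its first k bases are the reverse complement of the reverse primer's last k bases, so a perfect k-base overlap needs the forward primer's last k bases to equal them.
Comparing (forward last k vs required): k=1: A vs A ✓; k=2: GA vs AT ✗; k=3: CGA vs ATT ✗; k=4: CCGA vs ATTA ✗; k=5: ACCGA vs ATTAG ✗; k=6: CACCGA vs ATTAGC ✗; k=7: GCACCGA vs ATTAGCC ✗; k=8: AGCACCGA vs ATTAGCCT ✗.
Only k = 1 is perfect, so the longest perfect 3' overlap is 1.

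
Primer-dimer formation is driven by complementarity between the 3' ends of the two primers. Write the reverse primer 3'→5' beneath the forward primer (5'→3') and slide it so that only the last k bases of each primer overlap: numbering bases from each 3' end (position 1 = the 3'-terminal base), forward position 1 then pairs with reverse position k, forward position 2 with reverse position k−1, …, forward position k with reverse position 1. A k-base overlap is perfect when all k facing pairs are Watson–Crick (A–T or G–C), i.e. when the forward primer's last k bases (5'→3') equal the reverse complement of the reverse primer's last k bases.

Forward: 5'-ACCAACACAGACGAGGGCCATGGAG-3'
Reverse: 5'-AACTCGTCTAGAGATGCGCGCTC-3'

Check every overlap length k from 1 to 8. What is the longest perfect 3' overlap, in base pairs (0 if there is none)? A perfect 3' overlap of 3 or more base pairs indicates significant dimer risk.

Longest perfect overlap: 3 complementary base pairs; significant dimer risk (threshold 3).

Last 8 bases (5'→3') — forward …CCATGGAG, reverse …GCGCGCTC.
Reverse complement of the reverse primer's last 8 bases: GAGCGCGC; its first k bases are the reverse complement of the reverse primer's last k bases, so a perfect k-base overlap needs the forward primer's last k bases to equal them.
Comparing (forward last k vs required): k=1: G vs G ✓; k=2: AG vs GA ✗; k=3: GAG vs GAG ✓; k=4: GGAG vs GAGC ✗; k=5: TGGAG vs GAGCG ✗; k=6: ATGGAG vs GAGCGC ✗; k=7: CATGGAG vs GAGCGCG ✗; k=8: CCATGGAG vs GAGCGCGC ✗.
Perfect overlaps at k = 1, 3; the largest is 3.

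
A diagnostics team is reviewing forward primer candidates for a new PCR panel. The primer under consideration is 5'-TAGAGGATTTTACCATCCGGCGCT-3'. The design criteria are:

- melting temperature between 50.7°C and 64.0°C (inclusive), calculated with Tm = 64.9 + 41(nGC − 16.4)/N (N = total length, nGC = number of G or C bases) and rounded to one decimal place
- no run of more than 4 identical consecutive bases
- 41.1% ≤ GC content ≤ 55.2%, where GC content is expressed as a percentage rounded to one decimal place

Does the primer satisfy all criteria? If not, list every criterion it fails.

Meets all criteria.

Base counts: A=5, T=7, G=6, C=6 (length 24).
Tm: Tm = 64.9 + 41·(12 − 16.4)/24 = 57.4°C ✓
homopolymer run: longest run = 4 ✓
GC content: GC 12/24 = 50.0% ✓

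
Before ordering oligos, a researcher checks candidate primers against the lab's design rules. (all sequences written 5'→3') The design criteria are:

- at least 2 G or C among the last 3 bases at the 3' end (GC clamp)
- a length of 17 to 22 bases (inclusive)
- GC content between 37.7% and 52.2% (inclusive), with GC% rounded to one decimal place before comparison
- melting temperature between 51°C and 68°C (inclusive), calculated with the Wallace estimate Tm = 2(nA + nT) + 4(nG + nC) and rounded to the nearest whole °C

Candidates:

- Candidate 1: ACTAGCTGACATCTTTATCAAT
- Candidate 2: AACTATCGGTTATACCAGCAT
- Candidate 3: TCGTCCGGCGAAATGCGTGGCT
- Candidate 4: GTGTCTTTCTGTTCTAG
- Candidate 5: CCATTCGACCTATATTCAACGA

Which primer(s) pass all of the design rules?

Candidate 1 (22 nt, A=7 T=8 G=2 C=5): 3' end AAT has 0 G/C, need ≥2 ✗; length 22 ✓; GC 7/22 = 31.8%, outside 37.7–52.2% ✗; Tm = 2·15 + 4·7 = 58°C ✓ — fails.
Candidate 2 (21 nt, A=7 T=6 G=3 C=5): 3' end CAT has 1 G/C, need ≥2 ✗; length 21 ✓; GC 8/21 = 38.1% ✓; Tm = 2·13 + 4·8 = 58°C ✓ — fails.
Candidate 3 (22 nt, A=3 T=5 G=8 C=6): 3' end GCT has 2 G/C ✓; length 22 ✓; GC 14/22 = 63.6%, outside 37.7–52.2% ✗; Tm = 2·8 + 4·14 = 72°C, outside 51–68°C ✗ — fails.
Candidate 4 (17 nt, A=1 T=9 G=4 C=3): 3' end TAG has 1 G/C, need ≥2 ✗; length 17 ✓; GC 7/17 = 41.2% ✓; Tm = 2·10 + 4·7 = 48°C, outside 51–68°C ✗ — fails.
Candidate 5 (22 nt, A=7 T=6 G=2 C=7): 3' end CGA has 2 G/C ✓; length 22 ✓; GC 9/22 = 40.9% ✓; Tm = 2·13 + 4·9 = 62°C ✓ — passes.

Candidate 5 only.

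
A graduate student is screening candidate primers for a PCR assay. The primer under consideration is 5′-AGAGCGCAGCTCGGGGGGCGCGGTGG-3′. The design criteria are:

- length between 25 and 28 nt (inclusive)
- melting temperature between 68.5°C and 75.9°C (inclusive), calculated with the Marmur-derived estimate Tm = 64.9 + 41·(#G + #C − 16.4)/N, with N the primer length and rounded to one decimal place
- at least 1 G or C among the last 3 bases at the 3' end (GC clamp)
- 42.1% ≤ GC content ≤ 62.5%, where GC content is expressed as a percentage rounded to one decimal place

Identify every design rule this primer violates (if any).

Fails: GC content.

Base counts: A=3, T=2, G=15, C=6 (length 26).
length: length 26 ✓
Tm: Tm = 64.9 + 41·(21 − 16.4)/26 = 72.2°C ✓
GC clamp: 3' end TGG has 2 G/C ✓
GC content: GC 21/26 = 80.8%, outside 42.1–62.5% ✗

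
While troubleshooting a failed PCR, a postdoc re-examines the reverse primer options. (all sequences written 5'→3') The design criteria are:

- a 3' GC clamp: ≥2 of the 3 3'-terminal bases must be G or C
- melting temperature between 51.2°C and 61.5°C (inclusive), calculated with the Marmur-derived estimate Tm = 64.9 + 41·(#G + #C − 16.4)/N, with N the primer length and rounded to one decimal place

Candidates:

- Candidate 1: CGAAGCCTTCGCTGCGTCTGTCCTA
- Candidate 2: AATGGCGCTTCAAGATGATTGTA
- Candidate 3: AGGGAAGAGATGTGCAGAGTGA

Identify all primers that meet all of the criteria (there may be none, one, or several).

Candidate 1 (25 nt, A=3 T=7 G=6 C=9): 3' end CTA has 1 G/C, need ≥2 ✗; Tm = 64.9 + 41·(15 − 16.4)/25 = 62.6°C, outside 51.2–61.5°C ✗ — fails.
Candidate 2 (23 nt, A=7 T=7 G=6 C=3): 3' end GTA has 1 G/C, need ≥2 ✗; Tm = 64.9 + 41·(9 − 16.4)/23 = 51.7°C ✓ — fails.
Candidate 3 (22 nt, A=8 T=3 G=10 C=1): 3' end TGA has 1 G/C, need ≥2 ✗; Tm = 64.9 + 41·(11 − 16.4)/22 = 54.8°C ✓ — fails.

None of the candidates satisfy all criteria.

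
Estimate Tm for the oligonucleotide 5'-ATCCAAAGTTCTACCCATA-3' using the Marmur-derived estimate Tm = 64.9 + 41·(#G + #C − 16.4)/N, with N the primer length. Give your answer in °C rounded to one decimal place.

44.6°C

Base counts: A=7, T=5, G=1, C=6; G+C = 7, N = 19.
Tm = 64.9 + 41·(7 − 16.4)/19 = 64.9 + -385.40/19 = 44.6°C.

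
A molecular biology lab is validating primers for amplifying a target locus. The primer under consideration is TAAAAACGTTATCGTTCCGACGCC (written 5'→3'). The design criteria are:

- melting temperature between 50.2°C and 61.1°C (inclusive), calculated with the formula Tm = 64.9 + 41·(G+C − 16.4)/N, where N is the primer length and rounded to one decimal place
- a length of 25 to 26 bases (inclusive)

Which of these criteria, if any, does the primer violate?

Base counts: A=7, T=6, G=4, C=7 (length 24).
Tm: Tm = 64.9 + 41·(11 − 16.4)/24 = 55.7°C ✓
length: length 24, outside 25–26 ✗

Fails: length.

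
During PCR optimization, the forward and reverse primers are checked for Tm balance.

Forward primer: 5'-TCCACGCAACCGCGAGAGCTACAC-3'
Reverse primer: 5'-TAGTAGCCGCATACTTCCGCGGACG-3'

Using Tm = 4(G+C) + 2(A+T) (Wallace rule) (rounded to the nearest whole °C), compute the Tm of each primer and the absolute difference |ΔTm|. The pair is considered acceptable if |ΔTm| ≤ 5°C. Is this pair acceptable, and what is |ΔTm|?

|ΔTm| = 2°C; the pair is acceptable.

Forward: A=7 T=2 G=5 C=10 → Tm = 2·9 + 4·15 = 78°C.
Reverse: A=5 T=5 G=7 C=8 → Tm = 2·10 + 4·15 = 80°C.
|ΔTm| = |78 − 80| = 2°C, ≤ 5°C.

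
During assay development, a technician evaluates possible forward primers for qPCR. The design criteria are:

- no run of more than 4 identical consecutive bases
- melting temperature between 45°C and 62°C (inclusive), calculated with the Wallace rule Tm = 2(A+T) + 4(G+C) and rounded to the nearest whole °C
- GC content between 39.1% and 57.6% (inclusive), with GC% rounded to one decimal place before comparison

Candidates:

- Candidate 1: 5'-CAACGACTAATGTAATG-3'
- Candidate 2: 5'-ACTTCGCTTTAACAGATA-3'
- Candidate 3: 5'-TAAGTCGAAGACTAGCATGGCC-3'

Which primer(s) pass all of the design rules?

Candidate 1 (17 nt, A=7 T=4 G=3 C=3): longest run = 2 ✓; Tm = 2·11 + 4·6 = 46°C ✓; GC 6/17 = 35.3%, outside 39.1–57.6% ✗ — fails.
Candidate 2 (18 nt, A=6 T=6 G=2 C=4): longest run = 3 ✓; Tm = 2·12 + 4·6 = 48°C ✓; GC 6/18 = 33.3%, outside 39.1–57.6% ✗ — fails.
Candidate 3 (22 nt, A=7 T=4 G=6 C=5): longest run = 2 ✓; Tm = 2·11 + 4·11 = 66°C, outside 45–62°C ✗; GC 11/22 = 50.0% ✓ — fails.

None of the candidates satisfy all criteria.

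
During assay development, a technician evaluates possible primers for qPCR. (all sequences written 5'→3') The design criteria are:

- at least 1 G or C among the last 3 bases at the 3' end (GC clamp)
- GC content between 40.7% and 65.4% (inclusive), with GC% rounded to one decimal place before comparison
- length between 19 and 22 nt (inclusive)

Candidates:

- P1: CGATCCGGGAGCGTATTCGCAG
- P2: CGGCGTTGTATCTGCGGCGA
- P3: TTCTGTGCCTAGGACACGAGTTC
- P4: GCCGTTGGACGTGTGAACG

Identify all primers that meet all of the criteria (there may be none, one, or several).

P1 (22 nt, A=4 T=4 G=8 C=6): 3' end CAG has 2 G/C ✓; GC 14/22 = 63.6% ✓; length 22 ✓ — passes.
P2 (20 nt, A=2 T=5 G=8 C=5): 3' end CGA has 2 G/C ✓; GC 13/20 = 65.0% ✓; length 20 ✓ — passes.
P3 (23 nt, A=4 T=7 G=6 C=6): 3' end TTC has 1 G/C ✓; GC 12/23 = 52.2% ✓; length 23, outside 19–22 ✗ — fails.
P4 (19 nt, A=3 T=4 G=8 C=4): 3' end ACG has 2 G/C ✓; GC 12/19 = 63.2% ✓; length 19 ✓ — passes.

P1, P2 and P4.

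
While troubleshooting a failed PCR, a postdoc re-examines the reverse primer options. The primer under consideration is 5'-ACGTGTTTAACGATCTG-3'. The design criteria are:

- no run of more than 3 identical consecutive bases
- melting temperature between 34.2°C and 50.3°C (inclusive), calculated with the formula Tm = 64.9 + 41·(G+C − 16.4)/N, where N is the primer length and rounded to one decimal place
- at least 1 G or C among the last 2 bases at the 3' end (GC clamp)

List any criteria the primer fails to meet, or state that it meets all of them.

Base counts: A=4, T=6, G=4, C=3 (length 17).
homopolymer run: longest run = 3 ✓
Tm: Tm = 64.9 + 41·(7 − 16.4)/17 = 42.2°C ✓
GC clamp: 3' end TG has 1 G/C ✓

Meets all criteria.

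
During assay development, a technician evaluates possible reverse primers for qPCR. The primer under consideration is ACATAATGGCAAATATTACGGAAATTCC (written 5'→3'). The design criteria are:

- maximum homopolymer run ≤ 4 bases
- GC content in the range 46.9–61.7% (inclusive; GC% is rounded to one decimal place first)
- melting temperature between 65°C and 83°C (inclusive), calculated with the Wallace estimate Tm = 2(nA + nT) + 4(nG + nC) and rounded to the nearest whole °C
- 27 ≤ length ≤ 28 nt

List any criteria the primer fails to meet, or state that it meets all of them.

Fails: GC content.

Base counts: A=12, T=7, G=4, C=5 (length 28).
homopolymer run: longest run = 3 ✓
GC content: GC 9/28 = 32.1%, outside 46.9–61.7% ✗
Tm: Tm = 2·19 + 4·9 = 74°C ✓
length: length 28 ✓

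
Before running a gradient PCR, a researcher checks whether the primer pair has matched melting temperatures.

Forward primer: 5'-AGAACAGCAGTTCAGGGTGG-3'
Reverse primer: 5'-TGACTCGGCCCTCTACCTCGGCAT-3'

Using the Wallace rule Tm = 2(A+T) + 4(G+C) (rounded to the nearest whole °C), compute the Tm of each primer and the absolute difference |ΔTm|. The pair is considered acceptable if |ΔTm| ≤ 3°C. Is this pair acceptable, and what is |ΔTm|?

Forward: A=6 T=3 G=8 C=3 → Tm = 2·9 + 4·11 = 62°C.
Reverse: A=3 T=6 G=5 C=10 → Tm = 2·9 + 4·15 = 78°C.
|ΔTm| = |62 − 78| = 16°C, > 3°C.

|ΔTm| = 16°C; the pair is not acceptable.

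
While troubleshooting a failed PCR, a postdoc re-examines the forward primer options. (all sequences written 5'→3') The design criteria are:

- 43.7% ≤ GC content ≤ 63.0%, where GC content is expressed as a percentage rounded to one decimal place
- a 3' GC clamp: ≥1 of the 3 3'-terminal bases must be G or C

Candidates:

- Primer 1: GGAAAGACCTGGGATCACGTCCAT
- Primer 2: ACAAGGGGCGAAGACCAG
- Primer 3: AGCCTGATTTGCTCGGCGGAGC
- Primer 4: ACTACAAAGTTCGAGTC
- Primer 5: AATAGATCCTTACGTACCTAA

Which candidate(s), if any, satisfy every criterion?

Primer 1 and Primer 2.

Primer 1 (24 nt, A=7 T=4 G=7 C=6): GC 13/24 = 54.2% ✓; 3' end CAT has 1 G/C ✓ — passes.
Primer 2 (18 nt, A=7 T=0 G=7 C=4): GC 11/18 = 61.1% ✓; 3' end CAG has 2 G/C ✓ — passes.
Primer 3 (22 nt, A=3 T=5 G=8 C=6): GC 14/22 = 63.6%, outside 43.7–63.0% ✗; 3' end AGC has 2 G/C ✓ — fails.
Primer 4 (17 nt, A=6 T=4 G=3 C=4): GC 7/17 = 41.2%, outside 43.7–63.0% ✗; 3' end GTC has 2 G/C ✓ — fails.
Primer 5 (21 nt, A=8 T=6 G=2 C=5): GC 7/21 = 33.3%, outside 43.7–63.0% ✗; 3' end TAA has 0 G/C, need ≥1 ✗ — fails.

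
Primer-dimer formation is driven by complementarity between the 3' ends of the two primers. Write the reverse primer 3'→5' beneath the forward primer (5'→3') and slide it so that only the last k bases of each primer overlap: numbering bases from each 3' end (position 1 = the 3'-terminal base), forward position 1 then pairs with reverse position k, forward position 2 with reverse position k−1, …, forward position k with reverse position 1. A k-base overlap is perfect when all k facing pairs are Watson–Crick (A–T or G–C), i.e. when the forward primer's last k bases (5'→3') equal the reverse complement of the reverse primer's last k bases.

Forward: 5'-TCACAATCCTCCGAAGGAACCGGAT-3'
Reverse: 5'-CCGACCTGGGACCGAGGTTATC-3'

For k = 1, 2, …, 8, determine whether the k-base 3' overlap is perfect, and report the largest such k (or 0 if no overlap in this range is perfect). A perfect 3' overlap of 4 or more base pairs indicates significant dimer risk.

Last 8 bases (5'→3') — forward …AACCGGAT, reverse …AGGTTATC.
Reverse complement of the reverse primer's last 8 bases: GATAACCT; its first k bases are the reverse complement of the reverse primer's last k bases, so a perfect k-base overlap needs the forward primer's last k bases to equal them.
Comparing (forward last k vs required): k=1: T vs G ✗; k=2: AT vs GA ✗; k=3: GAT vs GAT ✓; k=4: GGAT vs GATA ✗; k=5: CGGAT vs GATAA ✗; k=6: CCGGAT vs GATAAC ✗; k=7: ACCGGAT vs GATAACC ✗; k=8: AACCGGAT vs GATAACCT ✗.
Only k = 3 is perfect, so the longest perfect 3' overlap is 3.

Longest perfect overlap: 3 complementary base pairs; below the dimer-risk threshold (threshold 4).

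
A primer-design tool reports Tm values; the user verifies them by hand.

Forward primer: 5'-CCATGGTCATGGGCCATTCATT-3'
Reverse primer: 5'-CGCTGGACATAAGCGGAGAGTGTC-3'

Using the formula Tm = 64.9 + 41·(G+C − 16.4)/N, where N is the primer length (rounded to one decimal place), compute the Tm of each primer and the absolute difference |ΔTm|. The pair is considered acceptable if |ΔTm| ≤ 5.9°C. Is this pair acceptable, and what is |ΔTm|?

Forward: G+C = 11, N = 22 → Tm = 64.9 + 41·(11 − 16.4)/22 = 54.8°C.
Reverse: G+C = 14, N = 24 → Tm = 64.9 + 41·(14 − 16.4)/24 = 60.8°C.
|ΔTm| = |54.8 − 60.8| = 6.0°C, > 5.9°C.

|ΔTm| = 6.0°C; the pair is not acceptable.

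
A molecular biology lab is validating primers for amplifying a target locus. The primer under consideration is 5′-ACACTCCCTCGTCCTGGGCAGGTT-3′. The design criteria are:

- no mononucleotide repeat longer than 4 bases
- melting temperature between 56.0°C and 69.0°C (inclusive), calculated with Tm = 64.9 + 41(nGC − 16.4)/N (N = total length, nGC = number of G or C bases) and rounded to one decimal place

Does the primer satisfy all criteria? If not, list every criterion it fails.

Base counts: A=3, T=6, G=6, C=9 (length 24).
homopolymer run: longest run = 3 ✓
Tm: Tm = 64.9 + 41·(15 − 16.4)/24 = 62.5°C ✓

Meets all criteria.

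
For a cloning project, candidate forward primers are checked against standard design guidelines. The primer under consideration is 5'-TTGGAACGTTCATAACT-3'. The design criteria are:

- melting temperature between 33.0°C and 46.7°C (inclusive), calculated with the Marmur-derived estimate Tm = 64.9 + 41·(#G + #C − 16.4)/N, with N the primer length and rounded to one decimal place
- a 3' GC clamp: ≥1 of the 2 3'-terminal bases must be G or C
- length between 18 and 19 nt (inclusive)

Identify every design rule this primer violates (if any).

Base counts: A=5, T=6, G=3, C=3 (length 17).
Tm: Tm = 64.9 + 41·(6 − 16.4)/17 = 39.8°C ✓
GC clamp: 3' end CT has 1 G/C ✓
length: length 17, outside 18–19 ✗

Fails: length.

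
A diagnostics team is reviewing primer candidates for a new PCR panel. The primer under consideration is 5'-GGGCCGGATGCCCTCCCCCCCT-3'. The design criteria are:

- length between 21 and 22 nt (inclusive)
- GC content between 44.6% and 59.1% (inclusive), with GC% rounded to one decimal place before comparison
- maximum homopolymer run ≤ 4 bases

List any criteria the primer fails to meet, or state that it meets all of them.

Fails: GC content, homopolymer run.

Base counts: A=1, T=3, G=6, C=12 (length 22).
length: length 22 ✓
GC content: GC 18/22 = 81.8%, outside 44.6–59.1% ✗
homopolymer run: longest run = 7, exceeds 4 ✗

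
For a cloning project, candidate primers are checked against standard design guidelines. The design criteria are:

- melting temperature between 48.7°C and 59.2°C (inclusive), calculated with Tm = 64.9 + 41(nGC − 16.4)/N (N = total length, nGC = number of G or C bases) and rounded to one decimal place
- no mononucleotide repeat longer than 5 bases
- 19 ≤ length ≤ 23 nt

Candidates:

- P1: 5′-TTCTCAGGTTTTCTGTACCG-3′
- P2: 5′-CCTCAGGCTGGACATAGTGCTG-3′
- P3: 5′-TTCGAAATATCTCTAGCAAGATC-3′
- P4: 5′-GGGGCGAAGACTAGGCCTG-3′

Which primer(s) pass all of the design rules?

P1, P2, P3 and P4.

P1 (20 nt, A=2 T=9 G=4 C=5): Tm = 64.9 + 41·(9 − 16.4)/20 = 49.7°C ✓; longest run = 4 ✓; length 20 ✓ — passes.
P2 (22 nt, A=4 T=5 G=7 C=6): Tm = 64.9 + 41·(13 − 16.4)/22 = 58.6°C ✓; longest run = 2 ✓; length 22 ✓ — passes.
P3 (23 nt, A=8 T=7 G=3 C=5): Tm = 64.9 + 41·(8 − 16.4)/23 = 49.9°C ✓; longest run = 3 ✓; length 23 ✓ — passes.
P4 (19 nt, A=4 T=2 G=9 C=4): Tm = 64.9 + 41·(13 − 16.4)/19 = 57.6°C ✓; longest run = 4 ✓; length 19 ✓ — passes.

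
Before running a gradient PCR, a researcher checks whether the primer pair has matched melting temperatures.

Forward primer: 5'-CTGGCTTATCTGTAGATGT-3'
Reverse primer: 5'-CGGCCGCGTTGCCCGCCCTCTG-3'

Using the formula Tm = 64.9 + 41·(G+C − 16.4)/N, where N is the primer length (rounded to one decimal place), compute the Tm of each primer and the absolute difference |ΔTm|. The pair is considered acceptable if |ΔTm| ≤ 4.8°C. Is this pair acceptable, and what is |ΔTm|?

|ΔTm| = 21.1°C; the pair is not acceptable.

Forward: G+C = 8, N = 19 → Tm = 64.9 + 41·(8 − 16.4)/19 = 46.8°C.
Reverse: G+C = 18, N = 22 → Tm = 64.9 + 41·(18 − 16.4)/22 = 67.9°C.
|ΔTm| = |46.8 − 67.9| = 21.1°C, > 4.8°C.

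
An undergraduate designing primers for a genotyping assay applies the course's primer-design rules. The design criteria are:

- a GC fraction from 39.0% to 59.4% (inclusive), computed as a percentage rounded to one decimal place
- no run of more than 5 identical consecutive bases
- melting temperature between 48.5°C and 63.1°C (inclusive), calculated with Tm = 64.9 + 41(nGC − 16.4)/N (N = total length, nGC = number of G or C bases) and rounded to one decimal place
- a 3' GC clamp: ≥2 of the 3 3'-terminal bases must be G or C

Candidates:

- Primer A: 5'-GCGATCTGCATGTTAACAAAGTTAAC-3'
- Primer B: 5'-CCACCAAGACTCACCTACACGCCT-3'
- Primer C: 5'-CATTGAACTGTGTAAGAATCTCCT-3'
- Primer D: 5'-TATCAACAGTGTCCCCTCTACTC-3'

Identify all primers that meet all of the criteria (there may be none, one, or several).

Primer A (26 nt, A=9 T=7 G=5 C=5): GC 10/26 = 38.5%, outside 39.0–59.4% ✗; longest run = 3 ✓; Tm = 64.9 + 41·(10 − 16.4)/26 = 54.8°C ✓; 3' end AAC has 1 G/C, need ≥2 ✗ — fails.
Primer B (24 nt, A=7 T=3 G=2 C=12): GC 14/24 = 58.3% ✓; longest run = 2 ✓; Tm = 64.9 + 41·(14 − 16.4)/24 = 60.8°C ✓; 3' end CCT has 2 G/C ✓ — passes.
Primer C (24 nt, A=7 T=8 G=4 C=5): GC 9/24 = 37.5%, outside 39.0–59.4% ✗; longest run = 2 ✓; Tm = 64.9 + 41·(9 − 16.4)/24 = 52.3°C ✓; 3' end CCT has 2 G/C ✓ — fails.
Primer D (23 nt, A=5 T=7 G=2 C=9): GC 11/23 = 47.8% ✓; longest run = 4 ✓; Tm = 64.9 + 41·(11 − 16.4)/23 = 55.3°C ✓; 3' end CTC has 2 G/C ✓ — passes.

Primer B and Primer D.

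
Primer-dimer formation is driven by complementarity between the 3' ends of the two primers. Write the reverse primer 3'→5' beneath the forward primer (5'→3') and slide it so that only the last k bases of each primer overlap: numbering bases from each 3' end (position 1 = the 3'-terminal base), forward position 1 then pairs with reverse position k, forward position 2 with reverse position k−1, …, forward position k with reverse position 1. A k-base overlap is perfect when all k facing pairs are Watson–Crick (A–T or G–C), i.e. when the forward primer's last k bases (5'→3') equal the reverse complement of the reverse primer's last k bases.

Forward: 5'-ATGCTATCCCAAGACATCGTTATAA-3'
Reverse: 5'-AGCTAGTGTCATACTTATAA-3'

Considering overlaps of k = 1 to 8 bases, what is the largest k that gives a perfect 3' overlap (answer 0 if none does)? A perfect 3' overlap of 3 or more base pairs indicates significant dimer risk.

Last 8 bases (5'→3') — forward …CGTTATAA, reverse …ACTTATAA.
Reverse complement of the reverse primer's last 8 bases: TTATAAGT; its first k bases are the reverse complement of the reverse primer's last k bases, so a perfect k-base overlap needs the forward primer's last k bases to equal them.
Comparing (forward last k vs required): k=1: A vs T ✗; k=2: AA vs TT ✗; k=3: TAA vs TTA ✗; k=4: ATAA vs TTAT ✗; k=5: TATAA vs TTATA ✗; k=6: TTATAA vs TTATAA ✓; k=7: GTTATAA vs TTATAAG ✗; k=8: CGTTATAA vs TTATAAGT ✗.
Only k = 6 is perfect, so the longest perfect 3' overlap is 6.

Longest perfect overlap: 6 complementary base pairs; significant dimer risk (threshold 3).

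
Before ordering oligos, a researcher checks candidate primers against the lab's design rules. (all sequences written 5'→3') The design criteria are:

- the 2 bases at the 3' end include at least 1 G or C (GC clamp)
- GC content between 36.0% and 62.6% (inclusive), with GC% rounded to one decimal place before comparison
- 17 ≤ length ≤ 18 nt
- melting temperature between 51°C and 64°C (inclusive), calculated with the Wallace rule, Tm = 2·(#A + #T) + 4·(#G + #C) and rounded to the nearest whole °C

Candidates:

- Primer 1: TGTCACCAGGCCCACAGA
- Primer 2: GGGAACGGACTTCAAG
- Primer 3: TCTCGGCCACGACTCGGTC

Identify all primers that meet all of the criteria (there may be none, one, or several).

Primer 1 only.

Primer 1 (18 nt, A=5 T=2 G=4 C=7): 3' end GA has 1 G/C ✓; GC 11/18 = 61.1% ✓; length 18 ✓; Tm = 2·7 + 4·11 = 58°C ✓ — passes.
Primer 2 (16 nt, A=5 T=2 G=6 C=3): 3' end AG has 1 G/C ✓; GC 9/16 = 56.3% ✓; length 16, outside 17–18 ✗; Tm = 2·7 + 4·9 = 50°C, outside 51–64°C ✗ — fails.
Primer 3 (19 nt, A=2 T=4 G=5 C=8): 3' end TC has 1 G/C ✓; GC 13/19 = 68.4%, outside 36.0–62.6% ✗; length 19, outside 17–18 ✗; Tm = 2·6 + 4·13 = 64°C ✓ — fails.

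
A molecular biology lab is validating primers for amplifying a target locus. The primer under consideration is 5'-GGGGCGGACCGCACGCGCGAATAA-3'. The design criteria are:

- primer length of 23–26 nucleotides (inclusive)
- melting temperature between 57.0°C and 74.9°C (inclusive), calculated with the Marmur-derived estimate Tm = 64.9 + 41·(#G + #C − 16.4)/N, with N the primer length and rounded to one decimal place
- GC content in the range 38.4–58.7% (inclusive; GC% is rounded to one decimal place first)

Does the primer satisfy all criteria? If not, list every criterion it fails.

Fails: GC content.

Base counts: A=6, T=1, G=10, C=7 (length 24).
length: length 24 ✓
Tm: Tm = 64.9 + 41·(17 − 16.4)/24 = 65.9°C ✓
GC content: GC 17/24 = 70.8%, outside 38.4–58.7% ✗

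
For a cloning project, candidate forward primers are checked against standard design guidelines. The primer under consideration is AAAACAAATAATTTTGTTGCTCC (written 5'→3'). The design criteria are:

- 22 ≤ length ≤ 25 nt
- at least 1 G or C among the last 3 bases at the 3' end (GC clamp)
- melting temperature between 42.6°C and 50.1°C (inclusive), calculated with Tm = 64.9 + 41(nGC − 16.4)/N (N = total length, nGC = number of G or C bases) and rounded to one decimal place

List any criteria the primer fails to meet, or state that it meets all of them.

Meets all criteria.

Base counts: A=9, T=8, G=2, C=4 (length 23).
length: length 23 ✓
GC clamp: 3' end TCC has 2 G/C ✓
Tm: Tm = 64.9 + 41·(6 − 16.4)/23 = 46.4°C ✓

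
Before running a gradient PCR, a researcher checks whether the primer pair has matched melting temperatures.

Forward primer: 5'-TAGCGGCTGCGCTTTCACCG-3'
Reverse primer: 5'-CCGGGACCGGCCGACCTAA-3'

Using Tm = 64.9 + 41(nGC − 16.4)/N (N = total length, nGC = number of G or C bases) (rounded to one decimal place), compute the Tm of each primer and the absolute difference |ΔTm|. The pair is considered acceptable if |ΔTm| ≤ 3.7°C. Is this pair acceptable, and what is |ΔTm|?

Forward: G+C = 13, N = 20 → Tm = 64.9 + 41·(13 − 16.4)/20 = 57.9°C.
Reverse: G+C = 14, N = 19 → Tm = 64.9 + 41·(14 − 16.4)/19 = 59.7°C.
|ΔTm| = |57.9 − 59.7| = 1.8°C, ≤ 3.7°C.

|ΔTm| = 1.8°C; the pair is acceptable.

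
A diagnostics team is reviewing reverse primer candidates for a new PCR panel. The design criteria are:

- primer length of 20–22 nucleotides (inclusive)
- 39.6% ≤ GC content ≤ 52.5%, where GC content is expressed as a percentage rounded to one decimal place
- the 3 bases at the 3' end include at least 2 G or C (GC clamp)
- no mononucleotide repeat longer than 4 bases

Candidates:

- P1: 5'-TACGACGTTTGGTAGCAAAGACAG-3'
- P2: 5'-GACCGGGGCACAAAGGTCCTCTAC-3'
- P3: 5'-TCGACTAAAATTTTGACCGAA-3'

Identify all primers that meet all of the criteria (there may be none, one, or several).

None of the candidates satisfy all criteria.

P1 (24 nt, A=8 T=5 G=7 C=4): length 24, outside 20–22 ✗; GC 11/24 = 45.8% ✓; 3' end CAG has 2 G/C ✓; longest run = 3 ✓ — fails.
P2 (24 nt, A=6 T=3 G=7 C=8): length 24, outside 20–22 ✗; GC 15/24 = 62.5%, outside 39.6–52.5% ✗; 3' end TAC has 1 G/C, need ≥2 ✗; longest run = 4 ✓ — fails.
P3 (21 nt, A=8 T=6 G=3 C=4): length 21 ✓; GC 7/21 = 33.3%, outside 39.6–52.5% ✗; 3' end GAA has 1 G/C, need ≥2 ✗; longest run = 4 ✓ — fails.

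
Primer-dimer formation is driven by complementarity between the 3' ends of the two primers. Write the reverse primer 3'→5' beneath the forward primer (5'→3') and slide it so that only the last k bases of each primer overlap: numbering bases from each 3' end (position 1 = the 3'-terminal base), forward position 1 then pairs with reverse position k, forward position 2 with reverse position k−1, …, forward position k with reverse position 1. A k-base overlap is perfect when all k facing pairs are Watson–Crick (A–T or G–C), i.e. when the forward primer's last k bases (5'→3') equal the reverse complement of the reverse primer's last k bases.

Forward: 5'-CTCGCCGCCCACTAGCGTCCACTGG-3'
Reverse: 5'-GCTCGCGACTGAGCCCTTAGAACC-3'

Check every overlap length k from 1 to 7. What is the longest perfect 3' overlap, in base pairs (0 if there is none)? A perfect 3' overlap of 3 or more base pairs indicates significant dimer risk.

Last 7 bases (5'→3') — forward …CCACTGG, reverse …TAGAACC.
Reverse complement of the reverse primer's last 7 bases: GGTTCTA; its first k bases are the reverse complement of the reverse primer's last k bases, so a perfect k-base overlap needs the forward primer's last k bases to equal them.
Comparing (forward last k vs required): k=1: G vs G ✓; k=2: GG vs GG ✓; k=3: TGG vs GGT ✗; k=4: CTGG vs GGTT ✗; k=5: ACTGG vs GGTTC ✗; k=6: CACTGG vs GGTTCT ✗; k=7: CCACTGG vs GGTTCTA ✗.
Perfect overlaps at k = 1, 2; the largest is 2.

Longest perfect overlap: 2 complementary base pairs; below the dimer-risk threshold (threshold 3).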